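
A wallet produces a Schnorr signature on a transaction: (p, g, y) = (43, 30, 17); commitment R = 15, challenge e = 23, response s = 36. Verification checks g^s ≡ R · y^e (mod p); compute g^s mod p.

35

30^36 mod 43 = 35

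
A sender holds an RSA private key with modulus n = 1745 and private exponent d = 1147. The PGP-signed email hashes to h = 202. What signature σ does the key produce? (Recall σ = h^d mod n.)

78

h^2 ≡ 202^2 = 40804 ≡ 669
h^4 ≡ 669^2 = 447561 ≡ 841
h^8 ≡ 841^2 = 707281 ≡ 556
h^16 ≡ 556^2 = 309136 ≡ 271
h^32 ≡ 271^2 = 73441 ≡ 151
h^64 ≡ 151^2 = 22801 ≡ 116
h^128 ≡ 116^2 = 13456 ≡ 1241
h^256 ≡ 1241^2 = 1540081 ≡ 991
h^512 ≡ 991^2 = 982081 ≡ 1391
h^1024 ≡ 1391^2 = 1934881 ≡ 1421
1147 = 1024 + 64 + 32 + 16 + 8 + 2 + 1, so h^1147 ≡ 1421·116·151·271·556·669·202 ≡ 78 (mod 1745)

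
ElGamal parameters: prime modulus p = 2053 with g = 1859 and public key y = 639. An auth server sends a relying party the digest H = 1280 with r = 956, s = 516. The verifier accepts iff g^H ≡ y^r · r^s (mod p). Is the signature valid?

valid

Left side g^H mod p:
1859^2 = 3455881 ≡ 682
1859^4 ≡ 682^2 = 465124 ≡ 1146
1859^8 ≡ 1146^2 = 1313316 ≡ 1449
1859^16 ≡ 1449^2 = 2099601 ≡ 1435
1859^32 ≡ 1435^2 = 2059225 ≡ 66
1859^64 ≡ 66^2 = 4356 ≡ 250
1859^128 ≡ 250^2 = 62500 ≡ 910
1859^256 ≡ 910^2 = 828100 ≡ 741
1859^512 ≡ 741^2 = 549081 ≡ 930
1859^1024 ≡ 930^2 = 864900 ≡ 587
1280 = 1024 + 256, so 1859^1280 ≡ 587·741 ≡ 1784 (mod 2053)
Right side y^r · r^s mod p:
639^2 = 408321 ≡ 1827
639^4 ≡ 1827^2 = 3337929 ≡ 1804
639^8 ≡ 1804^2 = 3254416 ≡ 411
639^16 ≡ 411^2 = 168921 ≡ 575
639^32 ≡ 575^2 = 330625 ≡ 92
639^64 ≡ 92^2 = 8464 ≡ 252
639^128 ≡ 252^2 = 63504 ≡ 1914
639^256 ≡ 1914^2 = 3663396 ≡ 844
639^512 ≡ 844^2 = 712336 ≡ 1998
956 = 512 + 256 + 128 + 32 + 16 + 8 + 4, so 639^956 ≡ 1998·844·1914·92·575·411·1804 ≡ 1265 (mod 2053)
956^2 = 913936 ≡ 351
956^4 ≡ 351^2 = 123201 ≡ 21
956^8 ≡ 21^2 = 441
956^16 ≡ 441^2 = 194481 ≡ 1499
956^32 ≡ 1499^2 = 2247001 ≡ 1019
956^64 ≡ 1019^2 = 1038361 ≡ 1596
956^128 ≡ 1596^2 = 2547216 ≡ 1496
956^256 ≡ 1496^2 = 2238016 ≡ 246
956^512 ≡ 246^2 = 60516 ≡ 979
516 = 512 + 4, so 956^516 ≡ 979·21 ≡ 29 (mod 2053)
1265·29 = 36685 ≡ 1784 (mod 2053)
1784 ≡ 1784 (mod 2053), so the signature is genuine.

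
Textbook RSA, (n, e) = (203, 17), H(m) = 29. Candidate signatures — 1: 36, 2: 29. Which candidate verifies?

2

Candidate 1: Squares mod 203: 36^1≡36, 36^2≡78, 36^4≡197, 36^8≡36, 36^16≡78; 17 = 16 + 1, so 36^17 ≡ 78·36 ≡ 169 (mod 203)
Candidate 2: Squares mod 203: 29^1≡29, 29^2≡29, 29^4≡29, 29^8≡29, 29^16≡29; 17 = 16 + 1, so 29^17 ≡ 29·29 ≡ 29 (mod 203)
  → matches H(m) = 29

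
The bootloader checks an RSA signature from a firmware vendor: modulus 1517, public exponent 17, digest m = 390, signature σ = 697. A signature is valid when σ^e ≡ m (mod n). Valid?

no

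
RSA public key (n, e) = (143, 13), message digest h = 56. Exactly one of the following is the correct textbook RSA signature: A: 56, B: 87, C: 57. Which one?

A

Candidate A: Squares mod 143: 56^1≡56, 56^2≡133, 56^4≡100, 56^8≡133; 13 = 8 + 4 + 1, so 56^13 ≡ 133·100·56 ≡ 56 (mod 143)
  → matches h = 56
Candidate B: Squares mod 143: 87^1≡87, 87^2≡133, 87^4≡100, 87^8≡133; 13 = 8 + 4 + 1, so 87^13 ≡ 133·100·87 ≡ 87 (mod 143)
Candidate C: Squares mod 143: 57^1≡57, 57^2≡103, 57^4≡27, 57^8≡14; 13 = 8 + 4 + 1, so 57^13 ≡ 14·27·57 ≡ 96 (mod 143)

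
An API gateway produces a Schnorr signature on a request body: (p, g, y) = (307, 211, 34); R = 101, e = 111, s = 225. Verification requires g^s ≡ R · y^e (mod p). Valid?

no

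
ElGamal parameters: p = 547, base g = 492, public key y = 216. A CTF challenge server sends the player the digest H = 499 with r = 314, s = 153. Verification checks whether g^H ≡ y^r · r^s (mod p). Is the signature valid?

invalid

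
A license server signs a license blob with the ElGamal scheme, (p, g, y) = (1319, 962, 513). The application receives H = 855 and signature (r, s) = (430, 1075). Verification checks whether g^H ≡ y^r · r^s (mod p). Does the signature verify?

Left side g^H mod p:
962^2 = 925444 ≡ 825
962^4 ≡ 825^2 = 680625 ≡ 21
962^8 ≡ 21^2 = 441
962^16 ≡ 441^2 = 194481 ≡ 588
962^32 ≡ 588^2 = 345744 ≡ 166
962^64 ≡ 166^2 = 27556 ≡ 1176
962^128 ≡ 1176^2 = 1382976 ≡ 664
962^256 ≡ 664^2 = 440896 ≡ 350
962^512 ≡ 350^2 = 122500 ≡ 1152
855 = 512 + 256 + 64 + 16 + 4 + 2 + 1, so 962^855 ≡ 1152·350·1176·588·21·825·962 ≡ 336 (mod 1319)
Right side y^r · r^s mod p:
513^2 = 263169 ≡ 688
513^4 ≡ 688^2 = 473344 ≡ 1142
513^8 ≡ 1142^2 = 1304164 ≡ 992
513^16 ≡ 992^2 = 984064 ≡ 90
513^32 ≡ 90^2 = 8100 ≡ 186
513^64 ≡ 186^2 = 34596 ≡ 302
513^128 ≡ 302^2 = 91204 ≡ 193
513^256 ≡ 193^2 = 37249 ≡ 317
430 = 256 + 128 + 32 + 8 + 4 + 2, so 513^430 ≡ 317·193·186·992·1142·688 ≡ 396 (mod 1319)
430^2 = 184900 ≡ 240
430^4 ≡ 240^2 = 57600 ≡ 883
430^8 ≡ 883^2 = 779689 ≡ 160
430^16 ≡ 160^2 = 25600 ≡ 539
430^32 ≡ 539^2 = 290521 ≡ 341
430^64 ≡ 341^2 = 116281 ≡ 209
430^128 ≡ 209^2 = 43681 ≡ 154
430^256 ≡ 154^2 = 23716 ≡ 1293
430^512 ≡ 1293^2 = 1671849 ≡ 676
430^1024 ≡ 676^2 = 456976 ≡ 602
1075 = 1024 + 32 + 16 + 2 + 1, so 430^1075 ≡ 602·341·539·240·430 ≡ 1120 (mod 1319)
396·1120 = 443520 ≡ 336 (mod 1319)
336 ≡ 336 (mod 1319), so the signature is genuine.

verifies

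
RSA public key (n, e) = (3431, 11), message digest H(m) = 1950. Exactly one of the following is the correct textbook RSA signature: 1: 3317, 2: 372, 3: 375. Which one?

Candidate 1: Squares mod 3431: 3317^1≡3317, 3317^2≡2703, 3317^4≡1610, 3317^8≡1695; 11 = 8 + 2 + 1, so 3317^11 ≡ 1695·2703·3317 ≡ 440 (mod 3431)
Candidate 2: Squares mod 3431: 372^1≡372, 372^2≡1144, 372^4≡1525, 372^8≡2838; 11 = 8 + 2 + 1, so 372^11 ≡ 2838·1144·372 ≡ 1950 (mod 3431)
  → matches H(m) = 1950
Candidate 3: Squares mod 3431: 375^1≡375, 375^2≡3385, 375^4≡2116, 375^8≡1; 11 = 8 + 2 + 1, so 375^11 ≡ 1·3385·375 ≡ 3336 (mod 3431)

2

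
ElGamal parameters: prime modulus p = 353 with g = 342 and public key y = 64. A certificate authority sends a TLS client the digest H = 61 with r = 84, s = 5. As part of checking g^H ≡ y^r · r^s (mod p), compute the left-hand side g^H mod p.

342^2 = 116964 ≡ 121
342^4 ≡ 121^2 = 14641 ≡ 168
342^8 ≡ 168^2 = 28224 ≡ 337
342^16 ≡ 337^2 = 113569 ≡ 256
342^32 ≡ 256^2 = 65536 ≡ 231
61 = 32 + 16 + 8 + 4 + 1, so 342^61 ≡ 231·256·337·168·342 ≡ 345 (mod 353)

345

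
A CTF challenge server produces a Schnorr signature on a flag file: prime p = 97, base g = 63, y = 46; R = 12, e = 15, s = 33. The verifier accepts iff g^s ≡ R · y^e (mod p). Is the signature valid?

valid

g^s mod p:
63^33 mod 97 = 63
R · y^e mod p:
46^15 mod 97 = 78
12·78 = 936 ≡ 63 (mod 97)
63 ≡ 63 (mod 97); signature holds.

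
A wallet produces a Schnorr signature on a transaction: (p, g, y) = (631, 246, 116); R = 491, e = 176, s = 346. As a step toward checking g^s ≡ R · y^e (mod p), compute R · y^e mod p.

245

116^2 = 13456 ≡ 205
116^4 ≡ 205^2 = 42025 ≡ 379
116^8 ≡ 379^2 = 143641 ≡ 404
116^16 ≡ 404^2 = 163216 ≡ 418
116^32 ≡ 418^2 = 174724 ≡ 568
116^64 ≡ 568^2 = 322624 ≡ 183
116^128 ≡ 183^2 = 33489 ≡ 46
176 = 128 + 32 + 16, so 116^176 ≡ 46·568·418 ≡ 156 (mod 631)
R · y^e ≡ 491·156 = 76596 ≡ 245 (mod 631)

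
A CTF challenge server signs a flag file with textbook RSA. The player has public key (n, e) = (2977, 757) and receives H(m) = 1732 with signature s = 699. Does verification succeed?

fails

s^2 ≡ 699^2 = 488601 ≡ 373
s^4 ≡ 373^2 = 139129 ≡ 2187
s^8 ≡ 2187^2 = 4782969 ≡ 1907
s^16 ≡ 1907^2 = 3636649 ≡ 1732
s^32 ≡ 1732^2 = 2999824 ≡ 1985
s^64 ≡ 1985^2 = 3940225 ≡ 1654
s^128 ≡ 1654^2 = 2735716 ≡ 2830
s^256 ≡ 2830^2 = 8008900 ≡ 770
s^512 ≡ 770^2 = 592900 ≡ 477
757 = 512 + 128 + 64 + 32 + 16 + 4 + 1, so s^757 ≡ 477·2830·1654·1985·1732·2187·699 ≡ 1245 (mod 2977)
1245 ≠ 1732, so verification fails.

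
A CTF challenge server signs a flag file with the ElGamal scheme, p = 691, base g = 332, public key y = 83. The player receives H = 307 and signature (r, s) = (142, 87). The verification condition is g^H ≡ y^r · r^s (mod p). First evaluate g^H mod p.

566

332^2 = 110224 ≡ 355
332^4 ≡ 355^2 = 126025 ≡ 263
332^8 ≡ 263^2 = 69169 ≡ 69
332^16 ≡ 69^2 = 4761 ≡ 615
332^32 ≡ 615^2 = 378225 ≡ 248
332^64 ≡ 248^2 = 61504 ≡ 5
332^128 ≡ 5^2 = 25
332^256 ≡ 25^2 = 625
307 = 256 + 32 + 16 + 2 + 1, so 332^307 ≡ 625·248·615·355·332 ≡ 566 (mod 691)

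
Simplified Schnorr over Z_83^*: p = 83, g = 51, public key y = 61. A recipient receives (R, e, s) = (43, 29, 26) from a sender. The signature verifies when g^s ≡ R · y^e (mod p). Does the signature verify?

g^s mod p:
51^2 = 2601 ≡ 28
51^4 ≡ 28^2 = 784 ≡ 37
51^8 ≡ 37^2 = 1369 ≡ 41
51^16 ≡ 41^2 = 1681 ≡ 21
26 = 16 + 8 + 2, so 51^26 ≡ 21·41·28 ≡ 38 (mod 83)
R · y^e mod p:
61^2 = 3721 ≡ 69
61^4 ≡ 69^2 = 4761 ≡ 30
61^8 ≡ 30^2 = 900 ≡ 70
61^16 ≡ 70^2 = 4900 ≡ 3
29 = 16 + 8 + 4 + 1, so 61^29 ≡ 3·70·30·61 ≡ 10 (mod 83)
43·10 = 430 ≡ 15 (mod 83)
38 ≠ 15; the check fails.

does not verify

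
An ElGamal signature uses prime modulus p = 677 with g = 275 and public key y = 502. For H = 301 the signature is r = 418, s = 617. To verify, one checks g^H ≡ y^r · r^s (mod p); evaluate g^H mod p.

275^2 = 75625 ≡ 478
275^4 ≡ 478^2 = 228484 ≡ 335
275^8 ≡ 335^2 = 112225 ≡ 520
275^16 ≡ 520^2 = 270400 ≡ 277
275^32 ≡ 277^2 = 76729 ≡ 228
275^64 ≡ 228^2 = 51984 ≡ 532
275^128 ≡ 532^2 = 283024 ≡ 38
275^256 ≡ 38^2 = 1444 ≡ 90
301 = 256 + 32 + 8 + 4 + 1, so 275^301 ≡ 90·228·520·335·275 ≡ 604 (mod 677)

604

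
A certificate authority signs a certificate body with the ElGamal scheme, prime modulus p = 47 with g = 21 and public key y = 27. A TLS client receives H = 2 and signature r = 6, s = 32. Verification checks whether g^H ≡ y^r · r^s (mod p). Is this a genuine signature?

genuine

Left side g^H mod p:
21^2 = 441 ≡ 18
Right side y^r · r^s mod p:
27^2 = 729 ≡ 24
27^4 ≡ 24^2 = 576 ≡ 12
6 = 4 + 2, so 27^6 ≡ 12·24 ≡ 6 (mod 47)
6^2 = 36
6^4 ≡ 36^2 = 1296 ≡ 27
6^8 ≡ 27^2 = 729 ≡ 24
6^16 ≡ 24^2 = 576 ≡ 12
6^32 ≡ 12^2 = 144 ≡ 3
6·3 = 18 ≡ 18 (mod 47)
18 ≡ 18 (mod 47), so the signature is genuine.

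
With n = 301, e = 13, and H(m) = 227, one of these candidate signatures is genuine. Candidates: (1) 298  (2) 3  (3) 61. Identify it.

2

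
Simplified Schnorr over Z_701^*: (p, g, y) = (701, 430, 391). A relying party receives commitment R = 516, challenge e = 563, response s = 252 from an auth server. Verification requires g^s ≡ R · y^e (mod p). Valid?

g^s mod p:
430^2 = 184900 ≡ 537
430^4 ≡ 537^2 = 288369 ≡ 258
430^8 ≡ 258^2 = 66564 ≡ 670
430^16 ≡ 670^2 = 448900 ≡ 260
430^32 ≡ 260^2 = 67600 ≡ 304
430^64 ≡ 304^2 = 92416 ≡ 585
430^128 ≡ 585^2 = 342225 ≡ 137
252 = 128 + 64 + 32 + 16 + 8 + 4, so 430^252 ≡ 137·585·304·260·670·258 ≡ 320 (mod 701)
R · y^e mod p:
391^2 = 152881 ≡ 63
391^4 ≡ 63^2 = 3969 ≡ 464
391^8 ≡ 464^2 = 215296 ≡ 89
391^16 ≡ 89^2 = 7921 ≡ 210
391^32 ≡ 210^2 = 44100 ≡ 638
391^64 ≡ 638^2 = 407044 ≡ 464
391^128 ≡ 464^2 = 215296 ≡ 89
391^256 ≡ 89^2 = 7921 ≡ 210
391^512 ≡ 210^2 = 44100 ≡ 638
563 = 512 + 32 + 16 + 2 + 1, so 391^563 ≡ 638·638·210·63·391 ≡ 98 (mod 701)
516·98 = 50568 ≡ 96 (mod 701)
320 ≠ 96; the check fails.

no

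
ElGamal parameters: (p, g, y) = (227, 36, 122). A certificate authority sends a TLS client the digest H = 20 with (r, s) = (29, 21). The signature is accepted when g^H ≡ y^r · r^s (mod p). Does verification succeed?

passes

Left side g^H mod p:
36^20 mod 227 = 65
Right side y^r · r^s mod p:
122^29 mod 227 = 134
29^21 mod 227 = 53
134·53 = 7102 ≡ 65 (mod 227)
65 ≡ 65 (mod 227), so the signature is genuine.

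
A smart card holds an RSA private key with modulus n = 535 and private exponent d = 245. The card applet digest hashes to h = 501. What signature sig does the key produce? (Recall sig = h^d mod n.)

71

Squares mod 535: h^1≡501, h^2≡86, h^4≡441, h^8≡276, h^16≡206, h^32≡171, h^64≡351, h^128≡151
245 = 128 + 64 + 32 + 16 + 4 + 1, so h^245 ≡ 151·351·171·206·441·501 ≡ 71 (mod 535)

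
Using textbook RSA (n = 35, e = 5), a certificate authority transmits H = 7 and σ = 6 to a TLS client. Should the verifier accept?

reject

σ^2 ≡ 6^2 = 36 ≡ 1
σ^4 ≡ 1^2 = 1
5 = 4 + 1, so σ^5 ≡ 1·6 ≡ 6 (mod 35)
The recovered value 6 does not match the digest 7.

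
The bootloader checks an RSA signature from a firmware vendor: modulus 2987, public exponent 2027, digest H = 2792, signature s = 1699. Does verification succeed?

fails

s^2 ≡ 1699^2 = 2886601 ≡ 1159
s^4 ≡ 1159^2 = 1343281 ≡ 2118
s^8 ≡ 2118^2 = 4485924 ≡ 2437
s^16 ≡ 2437^2 = 5938969 ≡ 813
s^32 ≡ 813^2 = 660969 ≡ 842
s^64 ≡ 842^2 = 708964 ≡ 1045
s^128 ≡ 1045^2 = 1092025 ≡ 1770
s^256 ≡ 1770^2 = 3132900 ≡ 2524
s^512 ≡ 2524^2 = 6370576 ≡ 2292
s^1024 ≡ 2292^2 = 5253264 ≡ 2118
2027 = 1024 + 512 + 256 + 128 + 64 + 32 + 8 + 2 + 1, so s^2027 ≡ 2118·2292·2524·1770·1045·842·2437·1159·1699 ≡ 563 (mod 2987)
The recovered value 563 does not match the digest 2792.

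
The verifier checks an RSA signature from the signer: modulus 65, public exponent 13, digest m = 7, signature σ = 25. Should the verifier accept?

reject

σ^2 ≡ 25^2 = 625 ≡ 40
σ^4 ≡ 40^2 = 1600 ≡ 40
σ^8 ≡ 40^2 = 1600 ≡ 40
13 = 8 + 4 + 1, so σ^13 ≡ 40·40·25 ≡ 25 (mod 65)
σ^13 mod 65 = 25, but m = 7.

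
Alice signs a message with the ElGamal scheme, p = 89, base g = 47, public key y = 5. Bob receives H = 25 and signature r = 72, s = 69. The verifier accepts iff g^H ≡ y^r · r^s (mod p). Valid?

no

Left side g^H mod p:
47^2 = 2209 ≡ 73
47^4 ≡ 73^2 = 5329 ≡ 78
47^8 ≡ 78^2 = 6084 ≡ 32
47^16 ≡ 32^2 = 1024 ≡ 45
25 = 16 + 8 + 1, so 47^25 ≡ 45·32·47 ≡ 40 (mod 89)
Right side y^r · r^s mod p:
5^2 = 25
5^4 ≡ 25^2 = 625 ≡ 2
5^8 ≡ 2^2 = 4
5^16 ≡ 4^2 = 16
5^32 ≡ 16^2 = 256 ≡ 78
5^64 ≡ 78^2 = 6084 ≡ 32
72 = 64 + 8, so 5^72 ≡ 32·4 ≡ 39 (mod 89)
72^2 = 5184 ≡ 22
72^4 ≡ 22^2 = 484 ≡ 39
72^8 ≡ 39^2 = 1521 ≡ 8
72^16 ≡ 8^2 = 64
72^32 ≡ 64^2 = 4096 ≡ 2
72^64 ≡ 2^2 = 4
69 = 64 + 4 + 1, so 72^69 ≡ 4·39·72 ≡ 18 (mod 89)
39·18 = 702 ≡ 79 (mod 89)
40 ≠ 79, so verification fails.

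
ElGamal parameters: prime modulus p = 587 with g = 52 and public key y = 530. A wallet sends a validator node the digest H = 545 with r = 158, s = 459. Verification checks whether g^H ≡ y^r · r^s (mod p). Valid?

Left side g^H mod p:
52^2 = 2704 ≡ 356
52^4 ≡ 356^2 = 126736 ≡ 531
52^8 ≡ 531^2 = 281961 ≡ 201
52^16 ≡ 201^2 = 40401 ≡ 485
52^32 ≡ 485^2 = 235225 ≡ 425
52^64 ≡ 425^2 = 180625 ≡ 416
52^128 ≡ 416^2 = 173056 ≡ 478
52^256 ≡ 478^2 = 228484 ≡ 141
52^512 ≡ 141^2 = 19881 ≡ 510
545 = 512 + 32 + 1, so 52^545 ≡ 510·425·52 ≡ 13 (mod 587)
Right side y^r · r^s mod p:
530^2 = 280900 ≡ 314
530^4 ≡ 314^2 = 98596 ≡ 567
530^8 ≡ 567^2 = 321489 ≡ 400
530^16 ≡ 400^2 = 160000 ≡ 336
530^32 ≡ 336^2 = 112896 ≡ 192
530^64 ≡ 192^2 = 36864 ≡ 470
530^128 ≡ 470^2 = 220900 ≡ 188
158 = 128 + 16 + 8 + 4 + 2, so 530^158 ≡ 188·336·400·567·314 ≡ 100 (mod 587)
158^2 = 24964 ≡ 310
158^4 ≡ 310^2 = 96100 ≡ 419
158^8 ≡ 419^2 = 175561 ≡ 48
158^16 ≡ 48^2 = 2304 ≡ 543
158^32 ≡ 543^2 = 294849 ≡ 175
158^64 ≡ 175^2 = 30625 ≡ 101
158^128 ≡ 101^2 = 10201 ≡ 222
158^256 ≡ 222^2 = 49284 ≡ 563
459 = 256 + 128 + 64 + 8 + 2 + 1, so 158^459 ≡ 563·222·101·48·310·158 ≡ 6 (mod 587)
100·6 = 600 ≡ 13 (mod 587)
13 ≡ 13 (mod 587), so the signature is genuine.

yes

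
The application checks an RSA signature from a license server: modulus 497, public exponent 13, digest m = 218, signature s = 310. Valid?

no

s^2 ≡ 310^2 = 96100 ≡ 179
s^4 ≡ 179^2 = 32041 ≡ 233
s^8 ≡ 233^2 = 54289 ≡ 116
13 = 8 + 4 + 1, so s^13 ≡ 116·233·310 ≡ 254 (mod 497)
The recovered value 254 does not match the digest 218.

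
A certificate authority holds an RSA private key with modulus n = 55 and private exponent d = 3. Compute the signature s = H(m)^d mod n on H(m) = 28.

(H(m))^3 mod 55 = 7

7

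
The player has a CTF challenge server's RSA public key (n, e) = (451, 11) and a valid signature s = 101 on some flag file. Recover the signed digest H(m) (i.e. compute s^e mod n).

Squares mod 451: s^1≡101, s^2≡279, s^4≡269, s^8≡201
11 = 8 + 2 + 1, so s^11 ≡ 201·279·101 ≡ 321 (mod 451)

321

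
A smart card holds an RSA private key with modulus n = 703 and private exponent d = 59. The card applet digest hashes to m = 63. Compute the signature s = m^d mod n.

195

Squares mod 703: m^1≡63, m^2≡454, m^4≡137, m^8≡491, m^16≡655, m^32≡195
59 = 32 + 16 + 8 + 2 + 1, so m^59 ≡ 195·655·491·454·63 ≡ 195 (mod 703)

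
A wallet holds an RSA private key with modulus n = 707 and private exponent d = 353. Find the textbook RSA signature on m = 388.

m^2 ≡ 388^2 = 150544 ≡ 660
m^4 ≡ 660^2 = 435600 ≡ 88
m^8 ≡ 88^2 = 7744 ≡ 674
m^16 ≡ 674^2 = 454276 ≡ 382
m^32 ≡ 382^2 = 145924 ≡ 282
m^64 ≡ 282^2 = 79524 ≡ 340
m^128 ≡ 340^2 = 115600 ≡ 359
m^256 ≡ 359^2 = 128881 ≡ 207
353 = 256 + 64 + 32 + 1, so m^353 ≡ 207·340·282·388 ≡ 348 (mod 707)

348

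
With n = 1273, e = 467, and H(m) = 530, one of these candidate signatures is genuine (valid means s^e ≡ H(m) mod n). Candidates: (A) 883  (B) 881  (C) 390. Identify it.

Candidate A: Squares mod 1273: 883^1≡883, 883^2≡613, 883^4≡234, 883^8≡17, 883^16≡289, 883^32≡776, 883^64≡47, 883^128≡936, 883^256≡272; 467 = 256 + 128 + 64 + 16 + 2 + 1, so 883^467 ≡ 272·936·47·289·613·883 ≡ 530 (mod 1273)
  → matches H(m) = 530
Candidate B: Squares mod 1273: 881^1≡881, 881^2≡904, 881^4≡1223, 881^8≡1227, 881^16≡843, 881^32≡315, 881^64≡1204, 881^128≡942, 881^256≡83; 467 = 256 + 128 + 64 + 16 + 2 + 1, so 881^467 ≡ 83·942·1204·843·904·881 ≡ 505 (mod 1273)
Candidate C: Squares mod 1273: 390^1≡390, 390^2≡613, 390^4≡234, 390^8≡17, 390^16≡289, 390^32≡776, 390^64≡47, 390^128≡936, 390^256≡272; 467 = 256 + 128 + 64 + 16 + 2 + 1, so 390^467 ≡ 272·936·47·289·613·390 ≡ 743 (mod 1273)

A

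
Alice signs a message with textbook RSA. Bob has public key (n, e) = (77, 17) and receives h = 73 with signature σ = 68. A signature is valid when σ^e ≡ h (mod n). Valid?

yes

Squares mod 77: σ^1≡68, σ^2≡4, σ^4≡16, σ^8≡25, σ^16≡9
17 = 16 + 1, so σ^17 ≡ 9·68 ≡ 73 (mod 77)
Since 73 equals the digest 73, verification succeeds.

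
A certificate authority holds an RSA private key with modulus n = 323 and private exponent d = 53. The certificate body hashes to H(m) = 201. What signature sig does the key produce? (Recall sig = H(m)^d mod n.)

(H(m))^53 mod 323 = 216

216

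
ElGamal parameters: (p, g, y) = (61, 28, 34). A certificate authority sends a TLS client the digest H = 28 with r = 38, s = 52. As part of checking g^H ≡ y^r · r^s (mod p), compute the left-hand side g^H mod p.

Squares mod 61: 28^1≡28, 28^2≡52, 28^4≡20, 28^8≡34, 28^16≡58
28 = 16 + 8 + 4, so 28^28 ≡ 58·34·20 ≡ 34 (mod 61)

34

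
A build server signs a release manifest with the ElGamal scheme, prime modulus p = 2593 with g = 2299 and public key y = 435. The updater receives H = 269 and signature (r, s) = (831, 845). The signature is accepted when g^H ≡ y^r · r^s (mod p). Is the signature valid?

valid

Left side g^H mod p:
2299^269 mod 2593 = 897
Right side y^r · r^s mod p:
435^831 mod 2593 = 1264
831^845 mod 2593 = 491
1264·491 = 620624 ≡ 897 (mod 2593)
897 ≡ 897 (mod 2593), so the signature is genuine.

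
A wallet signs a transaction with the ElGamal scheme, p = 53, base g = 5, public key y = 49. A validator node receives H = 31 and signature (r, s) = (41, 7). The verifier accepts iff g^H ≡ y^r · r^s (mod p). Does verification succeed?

Left side g^H mod p:
5^2 = 25
5^4 ≡ 25^2 = 625 ≡ 42
5^8 ≡ 42^2 = 1764 ≡ 15
5^16 ≡ 15^2 = 225 ≡ 13
31 = 16 + 8 + 4 + 2 + 1, so 5^31 ≡ 13·15·42·25·5 ≡ 2 (mod 53)
Right side y^r · r^s mod p:
49^2 = 2401 ≡ 16
49^4 ≡ 16^2 = 256 ≡ 44
49^8 ≡ 44^2 = 1936 ≡ 28
49^16 ≡ 28^2 = 784 ≡ 42
49^32 ≡ 42^2 = 1764 ≡ 15
41 = 32 + 8 + 1, so 49^41 ≡ 15·28·49 ≡ 16 (mod 53)
41^2 = 1681 ≡ 38
41^4 ≡ 38^2 = 1444 ≡ 13
7 = 4 + 2 + 1, so 41^7 ≡ 13·38·41 ≡ 8 (mod 53)
16·8 = 128 ≡ 22 (mod 53)
2 ≠ 22, so verification fails.

fails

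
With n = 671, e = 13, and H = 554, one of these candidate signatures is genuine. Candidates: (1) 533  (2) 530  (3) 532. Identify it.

1

Candidate 1: Squares mod 671: 533^1≡533, 533^2≡256, 533^4≡449, 533^8≡301; 13 = 8 + 4 + 1, so 533^13 ≡ 301·449·533 ≡ 554 (mod 671)
  → matches H = 554
Candidate 2: Squares mod 671: 530^1≡530, 530^2≡422, 530^4≡269, 530^8≡564; 13 = 8 + 4 + 1, so 530^13 ≡ 564·269·530 ≡ 195 (mod 671)
Candidate 3: Squares mod 671: 532^1≡532, 532^2≡533, 532^4≡256, 532^8≡449; 13 = 8 + 4 + 1, so 532^13 ≡ 449·256·532 ≡ 636 (mod 671)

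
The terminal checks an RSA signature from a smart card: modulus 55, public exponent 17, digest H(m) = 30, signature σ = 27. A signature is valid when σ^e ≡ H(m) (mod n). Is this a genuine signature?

Squares mod 55: σ^1≡27, σ^2≡14, σ^4≡31, σ^8≡26, σ^16≡16
17 = 16 + 1, so σ^17 ≡ 16·27 ≡ 47 (mod 55)
47 ≠ 30, so verification fails.

forged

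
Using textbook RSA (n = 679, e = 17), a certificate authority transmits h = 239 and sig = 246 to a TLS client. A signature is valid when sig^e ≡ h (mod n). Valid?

Squares mod 679: sig^1≡246, sig^2≡85, sig^4≡435, sig^8≡463, sig^16≡484
17 = 16 + 1, so sig^17 ≡ 484·246 ≡ 239 (mod 679)
Since 239 equals the digest 239, verification succeeds.

yes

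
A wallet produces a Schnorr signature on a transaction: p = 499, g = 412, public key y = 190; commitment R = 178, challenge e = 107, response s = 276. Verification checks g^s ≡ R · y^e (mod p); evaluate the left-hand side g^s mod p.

412^276 mod 499 = 416

416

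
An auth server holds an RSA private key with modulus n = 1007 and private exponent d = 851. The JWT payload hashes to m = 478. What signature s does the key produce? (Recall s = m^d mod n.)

m^2 ≡ 478^2 = 228484 ≡ 902
m^4 ≡ 902^2 = 813604 ≡ 955
m^8 ≡ 955^2 = 912025 ≡ 690
m^16 ≡ 690^2 = 476100 ≡ 796
m^32 ≡ 796^2 = 633616 ≡ 213
m^64 ≡ 213^2 = 45369 ≡ 54
m^128 ≡ 54^2 = 2916 ≡ 902
m^256 ≡ 902^2 = 813604 ≡ 955
m^512 ≡ 955^2 = 912025 ≡ 690
851 = 512 + 256 + 64 + 16 + 2 + 1, so m^851 ≡ 690·955·54·796·902·478 ≡ 319 (mod 1007)

319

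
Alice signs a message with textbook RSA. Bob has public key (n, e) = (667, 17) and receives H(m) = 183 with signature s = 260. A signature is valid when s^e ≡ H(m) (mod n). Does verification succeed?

s^2 ≡ 260^2 = 67600 ≡ 233
s^4 ≡ 233^2 = 54289 ≡ 262
s^8 ≡ 262^2 = 68644 ≡ 610
s^16 ≡ 610^2 = 372100 ≡ 581
17 = 16 + 1, so s^17 ≡ 581·260 ≡ 318 (mod 667)
The recovered value 318 does not match the digest 183.

fails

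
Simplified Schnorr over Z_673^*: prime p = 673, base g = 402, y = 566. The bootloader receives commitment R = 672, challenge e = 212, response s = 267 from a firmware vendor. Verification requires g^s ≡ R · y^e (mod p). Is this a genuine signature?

forged

g^s mod p:
402^2 = 161604 ≡ 84
402^4 ≡ 84^2 = 7056 ≡ 326
402^8 ≡ 326^2 = 106276 ≡ 615
402^16 ≡ 615^2 = 378225 ≡ 672
402^32 ≡ 672^2 = 451584 ≡ 1
402^64 ≡ 1^2 = 1
402^128 ≡ 1^2 = 1
402^256 ≡ 1^2 = 1
267 = 256 + 8 + 2 + 1, so 402^267 ≡ 1·615·84·402 ≡ 559 (mod 673)
R · y^e mod p:
566^2 = 320356 ≡ 8
566^4 ≡ 8^2 = 64
566^8 ≡ 64^2 = 4096 ≡ 58
566^16 ≡ 58^2 = 3364 ≡ 672
566^32 ≡ 672^2 = 451584 ≡ 1
566^64 ≡ 1^2 = 1
566^128 ≡ 1^2 = 1
212 = 128 + 64 + 16 + 4, so 566^212 ≡ 1·1·672·64 ≡ 609 (mod 673)
672·609 = 409248 ≡ 64 (mod 673)
559 ≠ 64; the check fails.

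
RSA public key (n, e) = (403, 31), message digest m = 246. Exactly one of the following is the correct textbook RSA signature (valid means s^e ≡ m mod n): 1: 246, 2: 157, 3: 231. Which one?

Candidate 1: Squares mod 403: 246^1≡246, 246^2≡66, 246^4≡326, 246^8≡287, 246^16≡157; 31 = 16 + 8 + 4 + 2 + 1, so 246^31 ≡ 157·287·326·66·246 ≡ 246 (mod 403)
  → matches m = 246
Candidate 2: Squares mod 403: 157^1≡157, 157^2≡66, 157^4≡326, 157^8≡287, 157^16≡157; 31 = 16 + 8 + 4 + 2 + 1, so 157^31 ≡ 157·287·326·66·157 ≡ 157 (mod 403)
Candidate 3: Squares mod 403: 231^1≡231, 231^2≡165, 231^4≡224, 231^8≡204, 231^16≡107; 31 = 16 + 8 + 4 + 2 + 1, so 231^31 ≡ 107·204·224·165·231 ≡ 231 (mod 403)

1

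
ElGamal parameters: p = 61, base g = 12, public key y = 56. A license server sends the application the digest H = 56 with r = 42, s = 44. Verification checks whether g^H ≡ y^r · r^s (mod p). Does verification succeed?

Left side g^H mod p:
12^2 = 144 ≡ 22
12^4 ≡ 22^2 = 484 ≡ 57
12^8 ≡ 57^2 = 3249 ≡ 16
12^16 ≡ 16^2 = 256 ≡ 12
12^32 ≡ 12^2 = 144 ≡ 22
56 = 32 + 16 + 8, so 12^56 ≡ 22·12·16 ≡ 15 (mod 61)
Right side y^r · r^s mod p:
56^2 = 3136 ≡ 25
56^4 ≡ 25^2 = 625 ≡ 15
56^8 ≡ 15^2 = 225 ≡ 42
56^16 ≡ 42^2 = 1764 ≡ 56
56^32 ≡ 56^2 = 3136 ≡ 25
42 = 32 + 8 + 2, so 56^42 ≡ 25·42·25 ≡ 20 (mod 61)
42^2 = 1764 ≡ 56
42^4 ≡ 56^2 = 3136 ≡ 25
42^8 ≡ 25^2 = 625 ≡ 15
42^16 ≡ 15^2 = 225 ≡ 42
42^32 ≡ 42^2 = 1764 ≡ 56
44 = 32 + 8 + 4, so 42^44 ≡ 56·15·25 ≡ 16 (mod 61)
20·16 = 320 ≡ 15 (mod 61)
15 ≡ 15 (mod 61), so the signature is genuine.

passes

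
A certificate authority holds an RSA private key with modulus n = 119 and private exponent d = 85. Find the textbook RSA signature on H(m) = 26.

110

(H(m))^2 ≡ 26^2 = 676 ≡ 81
(H(m))^4 ≡ 81^2 = 6561 ≡ 16
(H(m))^8 ≡ 16^2 = 256 ≡ 18
(H(m))^16 ≡ 18^2 = 324 ≡ 86
(H(m))^32 ≡ 86^2 = 7396 ≡ 18
(H(m))^64 ≡ 18^2 = 324 ≡ 86
85 = 64 + 16 + 4 + 1, so (H(m))^85 ≡ 86·86·16·26 ≡ 110 (mod 119)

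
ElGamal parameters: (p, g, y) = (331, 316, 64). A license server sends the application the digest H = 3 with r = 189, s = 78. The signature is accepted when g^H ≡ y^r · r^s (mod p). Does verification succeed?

passes

Left side g^H mod p:
Squares mod 331: 316^1≡316, 316^2≡225
3 = 2 + 1, so 316^3 ≡ 225·316 ≡ 266 (mod 331)
Right side y^r · r^s mod p:
Squares mod 331: 64^1≡64, 64^2≡124, 64^4≡150, 64^8≡323, 64^16≡64, 64^32≡124, 64^64≡150, 64^128≡323
189 = 128 + 32 + 16 + 8 + 4 + 1, so 64^189 ≡ 323·124·64·323·150·64 ≡ 150 (mod 331)
Squares mod 331: 189^1≡189, 189^2≡304, 189^4≡67, 189^8≡186, 189^16≡172, 189^32≡125, 189^64≡68
78 = 64 + 8 + 4 + 2, so 189^78 ≡ 68·186·67·304 ≡ 143 (mod 331)
150·143 = 21450 ≡ 266 (mod 331)
266 ≡ 266 (mod 331), so the signature is genuine.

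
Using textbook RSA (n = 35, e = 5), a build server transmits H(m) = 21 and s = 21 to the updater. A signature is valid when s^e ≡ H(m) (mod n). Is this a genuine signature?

Squares mod 35: s^1≡21, s^2≡21, s^4≡21
5 = 4 + 1, so s^5 ≡ 21·21 ≡ 21 (mod 35)
Since 21 equals the digest 21, verification succeeds.

genuine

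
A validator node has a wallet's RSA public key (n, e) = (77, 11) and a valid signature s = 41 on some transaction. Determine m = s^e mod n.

41

s^2 ≡ 41^2 = 1681 ≡ 64
s^4 ≡ 64^2 = 4096 ≡ 15
s^8 ≡ 15^2 = 225 ≡ 71
11 = 8 + 2 + 1, so s^11 ≡ 71·64·41 ≡ 41 (mod 77)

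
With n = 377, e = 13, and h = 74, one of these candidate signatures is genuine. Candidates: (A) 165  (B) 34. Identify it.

Candidate A: 165^2 = 27225 ≡ 81; 165^4 ≡ 81^2 = 6561 ≡ 152; 165^8 ≡ 152^2 = 23104 ≡ 107; 13 = 8 + 4 + 1, so 165^13 ≡ 107·152·165 ≡ 74 (mod 377)
  → matches h = 74
Candidate B: 34^2 = 1156 ≡ 25; 34^4 ≡ 25^2 = 625 ≡ 248; 34^8 ≡ 248^2 = 61504 ≡ 53; 13 = 8 + 4 + 1, so 34^13 ≡ 53·248·34 ≡ 151 (mod 377)

A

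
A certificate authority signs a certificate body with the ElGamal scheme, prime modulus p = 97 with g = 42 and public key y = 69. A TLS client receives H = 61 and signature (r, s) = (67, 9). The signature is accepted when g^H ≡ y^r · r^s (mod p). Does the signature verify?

Left side g^H mod p:
Squares mod 97: 42^1≡42, 42^2≡18, 42^4≡33, 42^8≡22, 42^16≡96, 42^32≡1
61 = 32 + 16 + 8 + 4 + 1, so 42^61 ≡ 1·96·22·33·42 ≡ 63 (mod 97)
Right side y^r · r^s mod p:
Squares mod 97: 69^1≡69, 69^2≡8, 69^4≡64, 69^8≡22, 69^16≡96, 69^32≡1, 69^64≡1
67 = 64 + 2 + 1, so 69^67 ≡ 1·8·69 ≡ 67 (mod 97)
Squares mod 97: 67^1≡67, 67^2≡27, 67^4≡50, 67^8≡75
9 = 8 + 1, so 67^9 ≡ 75·67 ≡ 78 (mod 97)
67·78 = 5226 ≡ 85 (mod 97)
63 ≠ 85, so verification fails.

does not verify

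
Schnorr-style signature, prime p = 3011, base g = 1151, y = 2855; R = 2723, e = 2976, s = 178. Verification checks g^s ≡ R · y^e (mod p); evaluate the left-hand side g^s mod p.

Squares mod 3011: 1151^1≡1151, 1151^2≡2972, 1151^4≡1521, 1151^8≡993, 1151^16≡1452, 1151^32≡604, 1151^64≡485, 1151^128≡367
178 = 128 + 32 + 16 + 2, so 1151^178 ≡ 367·604·1452·2972 ≡ 2616 (mod 3011)

2616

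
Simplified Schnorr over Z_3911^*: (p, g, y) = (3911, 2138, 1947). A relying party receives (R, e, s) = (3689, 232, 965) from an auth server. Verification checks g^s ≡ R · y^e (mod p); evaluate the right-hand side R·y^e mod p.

1947^2 = 3790809 ≡ 1050
1947^4 ≡ 1050^2 = 1102500 ≡ 3509
1947^8 ≡ 3509^2 = 12313081 ≡ 1253
1947^16 ≡ 1253^2 = 1570009 ≡ 1698
1947^32 ≡ 1698^2 = 2883204 ≡ 797
1947^64 ≡ 797^2 = 635209 ≡ 1627
1947^128 ≡ 1627^2 = 2647129 ≡ 3293
232 = 128 + 64 + 32 + 8, so 1947^232 ≡ 3293·1627·797·1253 ≡ 1429 (mod 3911)
R · y^e ≡ 3689·1429 = 5271581 ≡ 3464 (mod 3911)

3464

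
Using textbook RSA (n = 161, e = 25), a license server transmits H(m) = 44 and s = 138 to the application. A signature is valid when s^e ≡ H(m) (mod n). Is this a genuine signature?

s^2 ≡ 138^2 = 19044 ≡ 46
s^4 ≡ 46^2 = 2116 ≡ 23
s^8 ≡ 23^2 = 529 ≡ 46
s^16 ≡ 46^2 = 2116 ≡ 23
25 = 16 + 8 + 1, so s^25 ≡ 23·46·138 ≡ 138 (mod 161)
The recovered value 138 does not match the digest 44.

forged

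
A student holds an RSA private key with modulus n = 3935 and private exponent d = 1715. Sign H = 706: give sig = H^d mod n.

H^2 ≡ 706^2 = 498436 ≡ 2626
H^4 ≡ 2626^2 = 6895876 ≡ 1756
H^8 ≡ 1756^2 = 3083536 ≡ 2431
H^16 ≡ 2431^2 = 5909761 ≡ 3326
H^32 ≡ 3326^2 = 11062276 ≡ 991
H^64 ≡ 991^2 = 982081 ≡ 2266
H^128 ≡ 2266^2 = 5134756 ≡ 3516
H^256 ≡ 3516^2 = 12362256 ≡ 2421
H^512 ≡ 2421^2 = 5861241 ≡ 2026
H^1024 ≡ 2026^2 = 4104676 ≡ 471
1715 = 1024 + 512 + 128 + 32 + 16 + 2 + 1, so H^1715 ≡ 471·2026·3516·991·3326·2626·706 ≡ 1426 (mod 3935)

1426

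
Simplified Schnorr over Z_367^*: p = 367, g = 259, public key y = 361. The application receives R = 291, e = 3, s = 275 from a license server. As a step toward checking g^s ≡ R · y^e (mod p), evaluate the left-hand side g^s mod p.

259^2 = 67081 ≡ 287
259^4 ≡ 287^2 = 82369 ≡ 161
259^8 ≡ 161^2 = 25921 ≡ 231
259^16 ≡ 231^2 = 53361 ≡ 146
259^32 ≡ 146^2 = 21316 ≡ 30
259^64 ≡ 30^2 = 900 ≡ 166
259^128 ≡ 166^2 = 27556 ≡ 31
259^256 ≡ 31^2 = 961 ≡ 227
275 = 256 + 16 + 2 + 1, so 259^275 ≡ 227·146·287·259 ≡ 268 (mod 367)

268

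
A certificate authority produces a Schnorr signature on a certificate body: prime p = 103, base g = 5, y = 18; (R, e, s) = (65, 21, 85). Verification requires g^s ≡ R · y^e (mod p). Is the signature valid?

g^s mod p:
5^2 = 25
5^4 ≡ 25^2 = 625 ≡ 7
5^8 ≡ 7^2 = 49
5^16 ≡ 49^2 = 2401 ≡ 32
5^32 ≡ 32^2 = 1024 ≡ 97
5^64 ≡ 97^2 = 9409 ≡ 36
85 = 64 + 16 + 4 + 1, so 5^85 ≡ 36·32·7·5 ≡ 47 (mod 103)
R · y^e mod p:
18^2 = 324 ≡ 15
18^4 ≡ 15^2 = 225 ≡ 19
18^8 ≡ 19^2 = 361 ≡ 52
18^16 ≡ 52^2 = 2704 ≡ 26
21 = 16 + 4 + 1, so 18^21 ≡ 26·19·18 ≡ 34 (mod 103)
65·34 = 2210 ≡ 47 (mod 103)
47 ≡ 47 (mod 103); signature holds.

valid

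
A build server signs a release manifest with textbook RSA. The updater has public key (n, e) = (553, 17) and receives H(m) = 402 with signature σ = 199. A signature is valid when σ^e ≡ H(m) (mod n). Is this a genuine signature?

σ^2 ≡ 199^2 = 39601 ≡ 338
σ^4 ≡ 338^2 = 114244 ≡ 326
σ^8 ≡ 326^2 = 106276 ≡ 100
σ^16 ≡ 100^2 = 10000 ≡ 46
17 = 16 + 1, so σ^17 ≡ 46·199 ≡ 306 (mod 553)
The recovered value 306 does not match the digest 402.

forged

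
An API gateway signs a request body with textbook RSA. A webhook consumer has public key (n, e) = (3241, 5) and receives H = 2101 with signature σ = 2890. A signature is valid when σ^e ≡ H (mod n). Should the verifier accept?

σ^2 ≡ 2890^2 = 8352100 ≡ 43
σ^4 ≡ 43^2 = 1849
5 = 4 + 1, so σ^5 ≡ 1849·2890 ≡ 2442 (mod 3241)
The recovered value 2442 does not match the digest 2101.

reject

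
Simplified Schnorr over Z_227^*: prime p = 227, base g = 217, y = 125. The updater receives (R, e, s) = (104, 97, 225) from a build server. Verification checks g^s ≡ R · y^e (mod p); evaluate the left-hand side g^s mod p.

68

217^2 = 47089 ≡ 100
217^4 ≡ 100^2 = 10000 ≡ 12
217^8 ≡ 12^2 = 144
217^16 ≡ 144^2 = 20736 ≡ 79
217^32 ≡ 79^2 = 6241 ≡ 112
217^64 ≡ 112^2 = 12544 ≡ 59
217^128 ≡ 59^2 = 3481 ≡ 76
225 = 128 + 64 + 32 + 1, so 217^225 ≡ 76·59·112·217 ≡ 68 (mod 227)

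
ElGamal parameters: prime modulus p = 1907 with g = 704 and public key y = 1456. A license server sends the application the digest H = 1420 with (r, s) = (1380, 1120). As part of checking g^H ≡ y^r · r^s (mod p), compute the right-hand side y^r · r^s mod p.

1818

1456^2 = 2119936 ≡ 1259
1456^4 ≡ 1259^2 = 1585081 ≡ 364
1456^8 ≡ 364^2 = 132496 ≡ 913
1456^16 ≡ 913^2 = 833569 ≡ 210
1456^32 ≡ 210^2 = 44100 ≡ 239
1456^64 ≡ 239^2 = 57121 ≡ 1818
1456^128 ≡ 1818^2 = 3305124 ≡ 293
1456^256 ≡ 293^2 = 85849 ≡ 34
1456^512 ≡ 34^2 = 1156
1456^1024 ≡ 1156^2 = 1336336 ≡ 1436
1380 = 1024 + 256 + 64 + 32 + 4, so 1456^1380 ≡ 1436·34·1818·239·364 ≡ 69 (mod 1907)
1380^2 = 1904400 ≡ 1214
1380^4 ≡ 1214^2 = 1473796 ≡ 1592
1380^8 ≡ 1592^2 = 2534464 ≡ 61
1380^16 ≡ 61^2 = 3721 ≡ 1814
1380^32 ≡ 1814^2 = 3290596 ≡ 1021
1380^64 ≡ 1021^2 = 1042441 ≡ 1219
1380^128 ≡ 1219^2 = 1485961 ≡ 408
1380^256 ≡ 408^2 = 166464 ≡ 555
1380^512 ≡ 555^2 = 308025 ≡ 998
1380^1024 ≡ 998^2 = 996004 ≡ 550
1120 = 1024 + 64 + 32, so 1380^1120 ≡ 550·1219·1021 ≡ 358 (mod 1907)
y^r · r^s ≡ 69·358 = 24702 ≡ 1818 (mod 1907)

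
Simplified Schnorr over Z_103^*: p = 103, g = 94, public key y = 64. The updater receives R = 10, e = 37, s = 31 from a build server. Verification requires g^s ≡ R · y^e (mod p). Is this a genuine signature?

genuine

g^s mod p:
Squares mod 103: 94^1≡94, 94^2≡81, 94^4≡72, 94^8≡34, 94^16≡23
31 = 16 + 8 + 4 + 2 + 1, so 94^31 ≡ 23·34·72·81·94 ≡ 90 (mod 103)
R · y^e mod p:
Squares mod 103: 64^1≡64, 64^2≡79, 64^4≡61, 64^8≡13, 64^16≡66, 64^32≡30
37 = 32 + 4 + 1, so 64^37 ≡ 30·61·64 ≡ 9 (mod 103)
10·9 = 90 ≡ 90 (mod 103)
90 ≡ 90 (mod 103); signature holds.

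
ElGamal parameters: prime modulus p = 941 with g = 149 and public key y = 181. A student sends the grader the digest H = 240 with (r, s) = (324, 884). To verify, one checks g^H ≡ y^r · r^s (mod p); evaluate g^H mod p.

887

149^240 mod 941 = 887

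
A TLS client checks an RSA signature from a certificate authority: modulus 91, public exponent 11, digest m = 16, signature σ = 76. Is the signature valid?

invalid

Squares mod 91: σ^1≡76, σ^2≡43, σ^4≡29, σ^8≡22
11 = 8 + 2 + 1, so σ^11 ≡ 22·43·76 ≡ 6 (mod 91)
6 ≠ 16, so verification fails.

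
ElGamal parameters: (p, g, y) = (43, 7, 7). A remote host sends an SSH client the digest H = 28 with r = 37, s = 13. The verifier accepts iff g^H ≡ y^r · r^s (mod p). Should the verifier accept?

Left side g^H mod p:
7^28 mod 43 = 36
Right side y^r · r^s mod p:
7^37 mod 43 = 7
37^13 mod 43 = 37
7·37 = 259 ≡ 1 (mod 43)
36 ≠ 1, so verification fails.

reject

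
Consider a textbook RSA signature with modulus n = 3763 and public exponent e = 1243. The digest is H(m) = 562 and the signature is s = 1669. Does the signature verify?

does not verify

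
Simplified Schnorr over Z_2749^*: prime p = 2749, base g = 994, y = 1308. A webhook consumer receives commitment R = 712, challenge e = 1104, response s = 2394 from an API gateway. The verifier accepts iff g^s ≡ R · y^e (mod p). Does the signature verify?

g^s mod p:
994^2 = 988036 ≡ 1145
994^4 ≡ 1145^2 = 1311025 ≡ 2501
994^8 ≡ 2501^2 = 6255001 ≡ 1026
994^16 ≡ 1026^2 = 1052676 ≡ 2558
994^32 ≡ 2558^2 = 6543364 ≡ 744
994^64 ≡ 744^2 = 553536 ≡ 987
994^128 ≡ 987^2 = 974169 ≡ 1023
994^256 ≡ 1023^2 = 1046529 ≡ 1909
994^512 ≡ 1909^2 = 3644281 ≡ 1856
994^1024 ≡ 1856^2 = 3444736 ≡ 239
994^2048 ≡ 239^2 = 57121 ≡ 2141
2394 = 2048 + 256 + 64 + 16 + 8 + 2, so 994^2394 ≡ 2141·1909·987·2558·1026·1145 ≡ 2362 (mod 2749)
R · y^e mod p:
1308^2 = 1710864 ≡ 986
1308^4 ≡ 986^2 = 972196 ≡ 1799
1308^8 ≡ 1799^2 = 3236401 ≡ 828
1308^16 ≡ 828^2 = 685584 ≡ 1083
1308^32 ≡ 1083^2 = 1172889 ≡ 1815
1308^64 ≡ 1815^2 = 3294225 ≡ 923
1308^128 ≡ 923^2 = 851929 ≡ 2488
1308^256 ≡ 2488^2 = 6190144 ≡ 2145
1308^512 ≡ 2145^2 = 4601025 ≡ 1948
1308^1024 ≡ 1948^2 = 3794704 ≡ 1084
1104 = 1024 + 64 + 16, so 1308^1104 ≡ 1084·923·1083 ≡ 77 (mod 2749)
712·77 = 54824 ≡ 2593 (mod 2749)
2362 ≠ 2593; the check fails.

does not verify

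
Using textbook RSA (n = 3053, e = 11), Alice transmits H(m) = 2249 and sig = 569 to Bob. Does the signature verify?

does not verify

sig^2 ≡ 569^2 = 323761 ≡ 143
sig^4 ≡ 143^2 = 20449 ≡ 2131
sig^8 ≡ 2131^2 = 4541161 ≡ 1350
11 = 8 + 2 + 1, so sig^11 ≡ 1350·143·569 ≡ 1563 (mod 3053)
sig^11 mod 3053 = 1563, but H(m) = 2249.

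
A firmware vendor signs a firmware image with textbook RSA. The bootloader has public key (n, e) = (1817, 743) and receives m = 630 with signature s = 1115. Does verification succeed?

fails

s^743 mod 1817 = 1187
The recovered value 1187 does not match the digest 630.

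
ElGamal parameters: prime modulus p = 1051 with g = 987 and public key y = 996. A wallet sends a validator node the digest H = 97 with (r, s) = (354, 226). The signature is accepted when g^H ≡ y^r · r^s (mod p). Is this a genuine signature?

Left side g^H mod p:
Squares mod 1051: 987^1≡987, 987^2≡943, 987^4≡103, 987^8≡99, 987^16≡342, 987^32≡303, 987^64≡372
97 = 64 + 32 + 1, so 987^97 ≡ 372·303·987 ≡ 240 (mod 1051)
Right side y^r · r^s mod p:
Squares mod 1051: 996^1≡996, 996^2≡923, 996^4≡619, 996^8≡597, 996^16≡120, 996^32≡737, 996^64≡853, 996^128≡317, 996^256≡644
354 = 256 + 64 + 32 + 2, so 996^354 ≡ 644·853·737·923 ≡ 619 (mod 1051)
Squares mod 1051: 354^1≡354, 354^2≡247, 354^4≡51, 354^8≡499, 354^16≡965, 354^32≡39, 354^64≡470, 354^128≡190
226 = 128 + 64 + 32 + 2, so 354^226 ≡ 190·470·39·247 ≡ 216 (mod 1051)
619·216 = 133704 ≡ 227 (mod 1051)
240 ≠ 227, so verification fails.

forged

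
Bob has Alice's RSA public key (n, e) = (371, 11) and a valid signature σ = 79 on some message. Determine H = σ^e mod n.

σ^2 ≡ 79^2 = 6241 ≡ 305
σ^4 ≡ 305^2 = 93025 ≡ 275
σ^8 ≡ 275^2 = 75625 ≡ 312
11 = 8 + 2 + 1, so σ^11 ≡ 312·305·79 ≡ 67 (mod 371)

67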